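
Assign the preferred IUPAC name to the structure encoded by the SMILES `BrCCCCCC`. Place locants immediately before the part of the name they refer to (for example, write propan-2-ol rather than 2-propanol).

The longest continuous carbon chain has 6 atoms, so the parent hydride is hexane.
Choose the numbering such that the substituent locant set {1} is lower than {6} at the first point of difference.
With this numbering: a bromo group at C-1.
The name is 1-bromohexane.

1-bromohexane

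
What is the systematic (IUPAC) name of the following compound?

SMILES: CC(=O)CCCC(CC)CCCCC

Counting along the main chain through the carbonyl gives 11 carbons: the parent is undecane.
The principal characteristic group is a ketone (C=O on an internal carbon), named with the suffix -one.
Choose the numbering such that numbering from this end puts the carbonyl group at C-2 rather than C-10.
This places the carbonyl at C-2; an ethyl group at C-6.
The name is 6-ethylundecan-2-one.

6-ethylundecan-2-one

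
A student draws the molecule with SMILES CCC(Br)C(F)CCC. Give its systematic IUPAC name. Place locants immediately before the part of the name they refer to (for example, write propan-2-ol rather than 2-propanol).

3-bromo-4-fluoroheptane

The parent chain contains 7 carbons (heptane).
Number the chain so that the substituent locant set {3,4} is lower than {4,5} at the first point of difference.
With this numbering: a bromo group at C-3; a fluoro group at C-4.
The substituents are ordered alphabetically, ignoring any di-/tri- multipliers.
Putting it together: 3-bromo-4-fluoroheptane.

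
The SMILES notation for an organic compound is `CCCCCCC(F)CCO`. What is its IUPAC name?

3-fluorononan-1-ol

The longest chain bearing the –OH group is 9 carbons long (nonane).
The highest-priority functional group is an alcohol (–OH), so the name ends in -ol.
Choose the numbering such that numbering from this end puts the hydroxyl group at C-1 rather than C-9.
With this numbering: the hydroxyl at C-1; a fluoro group at C-3.
Assembling the pieces gives 3-fluorononan-1-ol.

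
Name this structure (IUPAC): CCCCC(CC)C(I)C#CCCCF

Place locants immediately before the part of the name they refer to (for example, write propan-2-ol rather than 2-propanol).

7-ethyl-1-fluoro-6-iodoundec-4-yne

Counting along the main chain through the multiple bond gives 11 carbons: the parent is undecane.
A C≡C triple bond in the chain gives the infix -yne-.
The numbering direction is chosen so that numbering from this end puts the triple bond at C-4 rather than C-7.
This places the triple bond between C-4 and C-5; an ethyl group at C-7; a fluoro group at C-1; an iodo group at C-6.
Prefixes are listed alphabetically: ethyl, fluoro, iodo.
Assembling the pieces gives 7-ethyl-1-fluoro-6-iodoundec-4-yne.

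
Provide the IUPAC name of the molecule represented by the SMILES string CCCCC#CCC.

Counting along the main chain through the multiple bond gives 8 carbons: the parent is octane.
A C≡C triple bond in the chain gives the infix -yne-.
Choose the numbering such that numbering from this end puts the triple bond at C-3 rather than C-5.
With this numbering: the triple bond between C-3 and C-4.
Assembling the pieces gives oct-3-yne.

oct-3-yne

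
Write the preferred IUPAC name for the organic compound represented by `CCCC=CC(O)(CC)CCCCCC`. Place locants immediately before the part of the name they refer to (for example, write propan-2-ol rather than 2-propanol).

Counting along the main chain through the –OH group and the multiple bond gives 12 carbons: the parent is dodecane.
An alcohol (–OH) is the principal characteristic group, giving the suffix -ol.
A C=C double bond in the chain gives the infix -ene-.
Choose the numbering such that numbering from this end puts the hydroxyl group at C-6 rather than C-7.
That gives the hydroxyl at C-6; the double bond between C-4 and C-5; an ethyl group at C-6.
Assembling the pieces gives 6-ethyldodec-4-en-6-ol.

6-ethyldodec-4-en-6-ol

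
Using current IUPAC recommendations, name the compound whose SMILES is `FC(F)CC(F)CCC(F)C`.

The parent chain contains 7 carbons (heptane).
Number the chain so that the substituent locant set {1,1,3,6} is lower than {2,5,7,7} at the first point of difference.
This places fluoro groups at C-1 (×2) and C-3 and C-6.
The name is 1,1,3,6-tetrafluoroheptane.

1,1,3,6-tetrafluoroheptane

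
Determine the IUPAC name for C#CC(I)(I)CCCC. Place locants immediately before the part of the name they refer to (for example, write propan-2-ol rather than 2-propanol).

3,3-diiodohept-1-yne

The longest chain bearing the multiple bond is 7 carbons long (heptane).
The chain contains a C≡C triple bond, so the unsaturation ending is -yne.
Choose the numbering such that numbering from this end puts the triple bond at C-1 rather than C-6.
That gives the triple bond between C-1 and C-2; two iodo groups at C-3.
The name is 3,3-diiodohept-1-yne.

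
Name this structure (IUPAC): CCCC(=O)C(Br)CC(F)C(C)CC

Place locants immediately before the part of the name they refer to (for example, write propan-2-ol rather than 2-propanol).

The longest carbon chain that includes the carbonyl has 10 carbons, so the parent hydride is decane.
A ketone (C=O on an internal carbon) is the principal characteristic group, giving the suffix -one.
Choose the numbering such that numbering from this end puts the carbonyl group at C-4 rather than C-7.
That gives the carbonyl at C-4; a bromo group at C-5; a fluoro group at C-7; a methyl group at C-8.
The substituents are ordered alphabetically, ignoring any di-/tri- multipliers.
Assembling the pieces gives 5-bromo-7-fluoro-8-methyldecan-4-one.

5-bromo-7-fluoro-8-methyldecan-4-one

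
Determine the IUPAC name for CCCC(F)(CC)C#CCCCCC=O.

Counting along the main chain through the –CHO group and the multiple bond gives 11 carbons: the parent is undecane.
The highest-priority functional group is an aldehyde (terminal –CHO), so the name ends in -al.
A C≡C triple bond in the chain gives the infix -yne-.
Number the chain so that the aldehyde carbon is C-1 by definition.
This places the triple bond between C-6 and C-7; an ethyl group at C-8; a fluoro group at C-8.
Prefixes are listed alphabetically: ethyl, fluoro.
Putting it together: 8-ethyl-8-fluoroundec-6-ynal.

8-ethyl-8-fluoroundec-6-ynal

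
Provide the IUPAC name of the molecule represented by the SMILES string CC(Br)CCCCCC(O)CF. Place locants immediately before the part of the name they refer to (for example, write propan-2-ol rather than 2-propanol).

Counting along the main chain through the –OH group gives 9 carbons: the parent is nonane.
The highest-priority functional group is an alcohol (–OH), so the name ends in -ol.
Choose the numbering such that numbering from this end puts the hydroxyl group at C-2 rather than C-8.
This places the hydroxyl at C-2; a bromo group at C-8; a fluoro group at C-1.
Substituent prefixes are cited in alphabetical order (multiplying prefixes like di-/tri- are ignored for ordering).
The name is 8-bromo-1-fluorononan-2-ol.

8-bromo-1-fluorononan-2-ol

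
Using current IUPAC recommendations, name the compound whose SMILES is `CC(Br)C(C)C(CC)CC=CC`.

The longest chain bearing the multiple bond is 8 carbons long (octane).
A C=C double bond in the chain gives the infix -ene-.
Choose the numbering such that numbering from this end puts the double bond at C-2 rather than C-6.
This places the double bond between C-2 and C-3; a bromo group at C-7; an ethyl group at C-5; a methyl group at C-6.
The substituents are ordered alphabetically, ignoring any di-/tri- multipliers.
The name is 7-bromo-5-ethyl-6-methyloct-2-ene.

7-bromo-5-ethyl-6-methyloct-2-ene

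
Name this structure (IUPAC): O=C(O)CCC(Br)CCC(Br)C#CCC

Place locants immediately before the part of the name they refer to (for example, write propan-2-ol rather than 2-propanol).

4,7-dibromoundec-8-ynoic acid

The longest carbon chain that includes the –COOH group and the multiple bond has 11 carbons, so the parent hydride is undecane.
The highest-priority functional group is a carboxylic acid (terminal –COOH), so the name ends in -oic acid.
The chain contains a C≡C triple bond, so the unsaturation ending is -yne.
Choose the numbering such that the carboxylic acid carbon is C-1 by definition.
With this numbering: the triple bond between C-8 and C-9; bromo groups at C-4 and C-7.
The name is 4,7-dibromoundec-8-ynoic acid.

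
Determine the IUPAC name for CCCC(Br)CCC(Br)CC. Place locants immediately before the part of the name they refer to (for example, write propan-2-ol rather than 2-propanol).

The parent chain contains 9 carbons (nonane).
Number the chain so that the substituent locant set {3,6} is lower than {4,7} at the first point of difference.
This places bromo groups at C-3 and C-6.
Assembling the pieces gives 3,6-dibromononane.

3,6-dibromononane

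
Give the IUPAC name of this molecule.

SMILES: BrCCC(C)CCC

The parent chain contains 6 carbons (hexane).
Choose the numbering such that the substituent locant set {1,3} is lower than {4,6} at the first point of difference.
That gives a bromo group at C-1; a methyl group at C-3.
Prefixes are listed alphabetically: bromo, methyl.
Assembling the pieces gives 1-bromo-3-methylhexane.

1-bromo-3-methylhexane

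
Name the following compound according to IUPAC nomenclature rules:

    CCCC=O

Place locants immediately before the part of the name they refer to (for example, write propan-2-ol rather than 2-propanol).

The longest carbon chain that includes the –CHO group has 4 carbons, so the parent hydride is butane.
An aldehyde (terminal –CHO) is the principal characteristic group, giving the suffix -al.
The numbering direction is chosen so that the aldehyde carbon is C-1 by definition.
Putting it together: butanal.

butanal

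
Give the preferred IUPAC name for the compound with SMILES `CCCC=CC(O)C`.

Counting along the main chain through the –OH group and the multiple bond gives 7 carbons: the parent is heptane.
The highest-priority functional group is an alcohol (–OH), so the name ends in -ol.
There is one C=C double bond, indicated by the ending -ene.
Choose the numbering such that numbering from this end puts the hydroxyl group at C-2 rather than C-6.
This places the hydroxyl at C-2; the double bond between C-3 and C-4.
Assembling the pieces gives hept-3-en-2-ol.

hept-3-en-2-ol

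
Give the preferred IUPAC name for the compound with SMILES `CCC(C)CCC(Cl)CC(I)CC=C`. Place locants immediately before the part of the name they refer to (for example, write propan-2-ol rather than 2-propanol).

6-chloro-4-iodo-9-methylundec-1-ene

The longest carbon chain that includes the multiple bond has 11 carbons, so the parent hydride is undecane.
The chain contains a C=C double bond, so the unsaturation ending is -ene.
The numbering direction is chosen so that numbering from this end puts the double bond at C-1 rather than C-10.
That gives the double bond between C-1 and C-2; a chloro group at C-6; an iodo group at C-4; a methyl group at C-9.
Substituent prefixes are cited in alphabetical order (multiplying prefixes like di-/tri- are ignored for ordering).
Assembling the pieces gives 6-chloro-4-iodo-9-methylundec-1-ene.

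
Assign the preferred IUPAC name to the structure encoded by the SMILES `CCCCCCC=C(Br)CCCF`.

4-bromo-1-fluoroundec-4-ene

The longest carbon chain that includes the multiple bond has 11 carbons, so the parent hydride is undecane.
A C=C double bond in the chain gives the infix -ene-.
Number the chain so that numbering from this end puts the double bond at C-4 rather than C-7.
With this numbering: the double bond between C-4 and C-5; a bromo group at C-4; a fluoro group at C-1.
Prefixes are listed alphabetically: bromo, fluoro.
Putting it together: 4-bromo-1-fluoroundec-4-ene.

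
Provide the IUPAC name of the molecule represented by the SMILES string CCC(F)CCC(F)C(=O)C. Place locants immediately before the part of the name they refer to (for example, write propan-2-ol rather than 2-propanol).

3,6-difluorooctan-2-one

The longest carbon chain that includes the carbonyl has 8 carbons, so the parent hydride is octane.
The principal characteristic group is a ketone (C=O on an internal carbon), named with the suffix -one.
The numbering direction is chosen so that numbering from this end puts the carbonyl group at C-2 rather than C-7.
This places the carbonyl at C-2; fluoro groups at C-3 and C-6.
The name is 3,6-difluorooctan-2-one.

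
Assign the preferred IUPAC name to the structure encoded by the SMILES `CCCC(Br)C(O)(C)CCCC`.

4-bromo-5-methylnonan-5-ol

The longest chain bearing the –OH group is 9 carbons long (nonane).
The principal characteristic group is an alcohol (–OH), named with the suffix -ol.
The numbering direction is chosen so that the substituent locant set {4,5} is lower than {5,6} at the first point of difference.
With this numbering: the hydroxyl at C-5; a bromo group at C-4; a methyl group at C-5.
Prefixes are listed alphabetically: bromo, methyl.
Putting it together: 4-bromo-5-methylnonan-5-ol.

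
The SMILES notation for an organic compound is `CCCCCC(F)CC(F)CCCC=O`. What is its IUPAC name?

Counting along the main chain through the –CHO group gives 12 carbons: the parent is dodecane.
The principal characteristic group is an aldehyde (terminal –CHO), named with the suffix -al.
Number the chain so that the aldehyde carbon is C-1 by definition.
This places fluoro groups at C-5 and C-7.
Putting it together: 5,7-difluorododecanal.

5,7-difluorododecanal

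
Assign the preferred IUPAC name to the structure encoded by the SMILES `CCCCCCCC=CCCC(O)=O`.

dodec-4-enoic acid

The longest chain bearing the –COOH group and the multiple bond is 12 carbons long (dodecane).
The principal characteristic group is a carboxylic acid (terminal –COOH), named with the suffix -oic acid.
The chain contains a C=C double bond, so the unsaturation ending is -ene.
The numbering direction is chosen so that the carboxylic acid carbon is C-1 by definition.
That gives the double bond between C-4 and C-5.
Assembling the pieces gives dodec-4-enoic acid.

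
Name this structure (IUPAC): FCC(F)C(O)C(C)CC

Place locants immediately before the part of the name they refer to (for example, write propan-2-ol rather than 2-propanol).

1,2-difluoro-4-methylhexan-3-ol

The longest carbon chain that includes the –OH group has 6 carbons, so the parent hydride is hexane.
The principal characteristic group is an alcohol (–OH), named with the suffix -ol.
Number the chain so that numbering from this end puts the hydroxyl group at C-3 rather than C-4.
With this numbering: the hydroxyl at C-3; fluoro groups at C-1 and C-2; a methyl group at C-4.
Prefixes are listed alphabetically: fluoro, methyl.
Assembling the pieces gives 1,2-difluoro-4-methylhexan-3-ol.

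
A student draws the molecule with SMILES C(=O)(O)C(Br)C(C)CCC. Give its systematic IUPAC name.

2-bromo-3-methylhexanoic acid

The longest chain bearing the –COOH group is 6 carbons long (hexane).
The principal characteristic group is a carboxylic acid (terminal –COOH), named with the suffix -oic acid.
Choose the numbering such that the carboxylic acid carbon is C-1 by definition.
That gives a bromo group at C-2; a methyl group at C-3.
Prefixes are listed alphabetically: bromo, methyl.
The name is 2-bromo-3-methylhexanoic acid.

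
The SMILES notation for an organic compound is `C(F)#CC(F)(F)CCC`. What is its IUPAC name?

1,3,3-trifluorohex-1-yne

Counting along the main chain through the multiple bond gives 6 carbons: the parent is hexane.
A C≡C triple bond in the chain gives the infix -yne-.
Number the chain so that numbering from this end puts the triple bond at C-1 rather than C-5.
That gives the triple bond between C-1 and C-2; fluoro groups at C-1 and C-3 (×2).
Putting it together: 1,3,3-trifluorohex-1-yne.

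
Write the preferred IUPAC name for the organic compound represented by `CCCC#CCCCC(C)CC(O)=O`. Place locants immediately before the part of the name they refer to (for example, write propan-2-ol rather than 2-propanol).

3-methylundec-7-ynoic acid

The longest carbon chain that includes the –COOH group and the multiple bond has 11 carbons, so the parent hydride is undecane.
A carboxylic acid (terminal –COOH) is the principal characteristic group, giving the suffix -oic acid.
There is one C≡C triple bond, indicated by the ending -yne.
Choose the numbering such that the carboxylic acid carbon is C-1 by definition.
This places the triple bond between C-7 and C-8; a methyl group at C-3.
Putting it together: 3-methylundec-7-ynoic acid.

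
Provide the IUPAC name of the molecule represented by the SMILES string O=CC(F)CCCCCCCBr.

9-bromo-2-fluorononanal

The longest chain bearing the –CHO group is 9 carbons long (nonane).
An aldehyde (terminal –CHO) is the principal characteristic group, giving the suffix -al.
Choose the numbering such that the aldehyde carbon is C-1 by definition.
With this numbering: a bromo group at C-9; a fluoro group at C-2.
Substituent prefixes are cited in alphabetical order (multiplying prefixes like di-/tri- are ignored for ordering).
Assembling the pieces gives 9-bromo-2-fluorononanal.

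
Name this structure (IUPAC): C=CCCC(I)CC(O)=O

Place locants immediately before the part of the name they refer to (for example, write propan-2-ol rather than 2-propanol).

Counting along the main chain through the –COOH group and the multiple bond gives 7 carbons: the parent is heptane.
A carboxylic acid (terminal –COOH) is the principal characteristic group, giving the suffix -oic acid.
There is one C=C double bond, indicated by the ending -ene.
Choose the numbering such that the carboxylic acid carbon is C-1 by definition.
With this numbering: the double bond between C-6 and C-7; an iodo group at C-3.
Putting it together: 3-iodohept-6-enoic acid.

3-iodohept-6-enoic acid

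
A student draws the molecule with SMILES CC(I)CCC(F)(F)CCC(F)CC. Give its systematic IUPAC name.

The longest carbon chain is 10 atoms: the parent is decane.
Number the chain so that the substituent locant set {2,5,5,8} is lower than {3,6,6,9} at the first point of difference.
With this numbering: fluoro groups at C-5 (×2) and C-8; an iodo group at C-2.
Substituent prefixes are cited in alphabetical order (multiplying prefixes like di-/tri- are ignored for ordering).
Putting it together: 5,5,8-trifluoro-2-iododecane.

5,5,8-trifluoro-2-iododecane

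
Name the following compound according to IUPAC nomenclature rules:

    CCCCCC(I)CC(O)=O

3-iodooctanoic acid

The longest chain bearing the –COOH group is 8 carbons long (octane).
The principal characteristic group is a carboxylic acid (terminal –COOH), named with the suffix -oic acid.
Number the chain so that the carboxylic acid carbon is C-1 by definition.
That gives an iodo group at C-3.
Assembling the pieces gives 3-iodooctanoic acid.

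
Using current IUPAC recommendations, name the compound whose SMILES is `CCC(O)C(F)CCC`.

4-fluoroheptan-3-ol

The longest chain bearing the –OH group is 7 carbons long (heptane).
An alcohol (–OH) is the principal characteristic group, giving the suffix -ol.
Choose the numbering such that numbering from this end puts the hydroxyl group at C-3 rather than C-5.
This places the hydroxyl at C-3; a fluoro group at C-4.
Putting it together: 4-fluoroheptan-3-ol.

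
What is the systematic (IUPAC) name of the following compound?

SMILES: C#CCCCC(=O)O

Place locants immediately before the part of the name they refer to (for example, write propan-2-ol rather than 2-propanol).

The longest carbon chain that includes the –COOH group and the multiple bond has 6 carbons, so the parent hydride is hexane.
A carboxylic acid (terminal –COOH) is the principal characteristic group, giving the suffix -oic acid.
There is one C≡C triple bond, indicated by the ending -yne.
The numbering direction is chosen so that the carboxylic acid carbon is C-1 by definition.
With this numbering: the triple bond between C-5 and C-6.
Putting it together: hex-5-ynoic acid.

hex-5-ynoic acid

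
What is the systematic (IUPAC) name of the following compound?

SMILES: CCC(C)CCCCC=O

6-methyloctanal

The longest carbon chain that includes the –CHO group has 8 carbons, so the parent hydride is octane.
The highest-priority functional group is an aldehyde (terminal –CHO), so the name ends in -al.
Number the chain so that the aldehyde carbon is C-1 by definition.
That gives a methyl group at C-6.
The name is 6-methyloctanal.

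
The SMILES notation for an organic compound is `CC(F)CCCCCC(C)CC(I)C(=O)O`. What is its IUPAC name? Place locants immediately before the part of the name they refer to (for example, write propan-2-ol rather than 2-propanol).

The longest chain bearing the –COOH group is 11 carbons long (undecane).
The highest-priority functional group is a carboxylic acid (terminal –COOH), so the name ends in -oic acid.
Choose the numbering such that the carboxylic acid carbon is C-1 by definition.
That gives a fluoro group at C-10; an iodo group at C-2; a methyl group at C-4.
Substituent prefixes are cited in alphabetical order (multiplying prefixes like di-/tri- are ignored for ordering).
Assembling the pieces gives 10-fluoro-2-iodo-4-methylundecanoic acid.

10-fluoro-2-iodo-4-methylundecanoic acid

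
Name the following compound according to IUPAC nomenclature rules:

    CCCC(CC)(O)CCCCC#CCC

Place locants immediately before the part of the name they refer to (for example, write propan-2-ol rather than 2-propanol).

4-ethyldodec-9-yn-4-ol

The longest carbon chain that includes the –OH group and the multiple bond has 12 carbons, so the parent hydride is dodecane.
The principal characteristic group is an alcohol (–OH), named with the suffix -ol.
There is one C≡C triple bond, indicated by the ending -yne.
The numbering direction is chosen so that numbering from this end puts the hydroxyl group at C-4 rather than C-9.
That gives the hydroxyl at C-4; the triple bond between C-9 and C-10; an ethyl group at C-4.
The name is 4-ethyldodec-9-yn-4-ol.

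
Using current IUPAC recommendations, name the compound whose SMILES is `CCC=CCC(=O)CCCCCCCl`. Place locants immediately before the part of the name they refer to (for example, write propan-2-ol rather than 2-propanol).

12-chlorododec-3-en-6-one

The longest chain bearing the carbonyl and the multiple bond is 12 carbons long (dodecane).
The principal characteristic group is a ketone (C=O on an internal carbon), named with the suffix -one.
A C=C double bond in the chain gives the infix -ene-.
Choose the numbering such that numbering from this end puts the carbonyl group at C-6 rather than C-7.
That gives the carbonyl at C-6; the double bond between C-3 and C-4; a chloro group at C-12.
The name is 12-chlorododec-3-en-6-one.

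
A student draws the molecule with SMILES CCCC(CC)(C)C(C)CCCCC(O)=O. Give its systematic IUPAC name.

The longest carbon chain that includes the –COOH group has 10 carbons, so the parent hydride is decane.
The highest-priority functional group is a carboxylic acid (terminal –COOH), so the name ends in -oic acid.
The numbering direction is chosen so that the carboxylic acid carbon is C-1 by definition.
That gives an ethyl group at C-7; methyl groups at C-6 and C-7.
Substituent prefixes are cited in alphabetical order (multiplying prefixes like di-/tri- are ignored for ordering).
Putting it together: 7-ethyl-6,7-dimethyldecanoic acid.

7-ethyl-6,7-dimethyldecanoic acid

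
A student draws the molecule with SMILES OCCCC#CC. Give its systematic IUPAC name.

hex-4-yn-1-ol

The longest carbon chain that includes the –OH group and the multiple bond has 6 carbons, so the parent hydride is hexane.
The highest-priority functional group is an alcohol (–OH), so the name ends in -ol.
There is one C≡C triple bond, indicated by the ending -yne.
Number the chain so that numbering from this end puts the hydroxyl group at C-1 rather than C-6.
That gives the hydroxyl at C-1; the triple bond between C-4 and C-5.
Putting it together: hex-4-yn-1-ol.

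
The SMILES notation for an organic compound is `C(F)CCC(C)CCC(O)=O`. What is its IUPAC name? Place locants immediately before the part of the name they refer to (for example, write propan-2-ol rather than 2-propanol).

The longest chain bearing the –COOH group is 7 carbons long (heptane).
The highest-priority functional group is a carboxylic acid (terminal –COOH), so the name ends in -oic acid.
The numbering direction is chosen so that the carboxylic acid carbon is C-1 by definition.
That gives a fluoro group at C-7; a methyl group at C-4.
The substituents are ordered alphabetically, ignoring any di-/tri- multipliers.
The name is 7-fluoro-4-methylheptanoic acid.

7-fluoro-4-methylheptanoic acid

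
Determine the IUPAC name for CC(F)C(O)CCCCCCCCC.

2-fluorododecan-3-ol

The longest carbon chain that includes the –OH group has 12 carbons, so the parent hydride is dodecane.
An alcohol (–OH) is the principal characteristic group, giving the suffix -ol.
Number the chain so that numbering from this end puts the hydroxyl group at C-3 rather than C-10.
That gives the hydroxyl at C-3; a fluoro group at C-2.
The name is 2-fluorododecan-3-ol.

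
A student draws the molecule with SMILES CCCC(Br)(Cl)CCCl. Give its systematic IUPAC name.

The longest carbon chain is 6 atoms: the parent is hexane.
The numbering direction is chosen so that the substituent locant set {1,3,3} is lower than {4,4,6} at the first point of difference.
With this numbering: a bromo group at C-3; chloro groups at C-1 and C-3.
Substituent prefixes are cited in alphabetical order (multiplying prefixes like di-/tri- are ignored for ordering).
Assembling the pieces gives 3-bromo-1,3-dichlorohexane.

3-bromo-1,3-dichlorohexane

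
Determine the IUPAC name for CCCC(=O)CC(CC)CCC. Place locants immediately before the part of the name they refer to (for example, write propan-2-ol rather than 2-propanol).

6-ethylnonan-4-one

Counting along the main chain through the carbonyl gives 9 carbons: the parent is nonane.
The highest-priority functional group is a ketone (C=O on an internal carbon), so the name ends in -one.
The numbering direction is chosen so that numbering from this end puts the carbonyl group at C-4 rather than C-6.
With this numbering: the carbonyl at C-4; an ethyl group at C-6.
The name is 6-ethylnonan-4-one.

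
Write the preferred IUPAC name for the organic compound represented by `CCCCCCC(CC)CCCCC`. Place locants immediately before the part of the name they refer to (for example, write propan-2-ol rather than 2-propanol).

The longest continuous carbon chain has 12 atoms, so the parent hydride is dodecane.
Choose the numbering such that the substituent locant set {6} is lower than {7} at the first point of difference.
This places an ethyl group at C-6.
Putting it together: 6-ethyldodecane.

6-ethyldodecane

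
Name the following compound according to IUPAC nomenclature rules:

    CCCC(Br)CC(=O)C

The longest chain bearing the carbonyl is 7 carbons long (heptane).
The highest-priority functional group is a ketone (C=O on an internal carbon), so the name ends in -one.
Choose the numbering such that numbering from this end puts the carbonyl group at C-2 rather than C-6.
This places the carbonyl at C-2; a bromo group at C-4.
The name is 4-bromoheptan-2-one.

4-bromoheptan-2-one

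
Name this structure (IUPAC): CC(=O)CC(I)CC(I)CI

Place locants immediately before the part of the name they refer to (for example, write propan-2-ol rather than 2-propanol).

Counting along the main chain through the carbonyl gives 7 carbons: the parent is heptane.
The highest-priority functional group is a ketone (C=O on an internal carbon), so the name ends in -one.
Number the chain so that numbering from this end puts the carbonyl group at C-2 rather than C-6.
That gives the carbonyl at C-2; iodo groups at C-4 and C-6 and C-7.
Assembling the pieces gives 4,6,7-triiodoheptan-2-one.

4,6,7-triiodoheptan-2-one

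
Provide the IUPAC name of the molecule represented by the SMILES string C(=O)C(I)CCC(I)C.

Counting along the main chain through the –CHO group gives 6 carbons: the parent is hexane.
The principal characteristic group is an aldehyde (terminal –CHO), named with the suffix -al.
Choose the numbering such that the aldehyde carbon is C-1 by definition.
With this numbering: iodo groups at C-2 and C-5.
The name is 2,5-diiodohexanal.

2,5-diiodohexanal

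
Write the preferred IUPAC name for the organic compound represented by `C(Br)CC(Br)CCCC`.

1,3-dibromoheptane

The longest continuous carbon chain has 7 atoms, so the parent hydride is heptane.
Number the chain so that the substituent locant set {1,3} is lower than {5,7} at the first point of difference.
That gives bromo groups at C-1 and C-3.
Putting it together: 1,3-dibromoheptane.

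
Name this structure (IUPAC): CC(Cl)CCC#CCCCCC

2-chloroundec-5-yne

Counting along the main chain through the multiple bond gives 11 carbons: the parent is undecane.
There is one C≡C triple bond, indicated by the ending -yne.
Number the chain so that numbering from this end puts the triple bond at C-5 rather than C-6.
That gives the triple bond between C-5 and C-6; a chloro group at C-2.
The name is 2-chloroundec-5-yne.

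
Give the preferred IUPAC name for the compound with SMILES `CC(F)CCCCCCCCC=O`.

10-fluoroundecanal

The longest carbon chain that includes the –CHO group has 11 carbons, so the parent hydride is undecane.
An aldehyde (terminal –CHO) is the principal characteristic group, giving the suffix -al.
Choose the numbering such that the aldehyde carbon is C-1 by definition.
This places a fluoro group at C-10.
Putting it together: 10-fluoroundecanal.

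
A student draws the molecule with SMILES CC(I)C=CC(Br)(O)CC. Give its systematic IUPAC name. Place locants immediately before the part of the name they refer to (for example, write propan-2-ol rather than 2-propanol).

3-bromo-6-iodohept-4-en-3-ol

The longest chain bearing the –OH group and the multiple bond is 7 carbons long (heptane).
The principal characteristic group is an alcohol (–OH), named with the suffix -ol.
There is one C=C double bond, indicated by the ending -ene.
Choose the numbering such that numbering from this end puts the hydroxyl group at C-3 rather than C-5.
With this numbering: the hydroxyl at C-3; the double bond between C-4 and C-5; a bromo group at C-3; an iodo group at C-6.
The substituents are ordered alphabetically, ignoring any di-/tri- multipliers.
Putting it together: 3-bromo-6-iodohept-4-en-3-ol.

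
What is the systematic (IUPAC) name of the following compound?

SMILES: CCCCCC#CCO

oct-2-yn-1-ol

Counting along the main chain through the –OH group and the multiple bond gives 8 carbons: the parent is octane.
An alcohol (–OH) is the principal characteristic group, giving the suffix -ol.
A C≡C triple bond in the chain gives the infix -yne-.
Choose the numbering such that numbering from this end puts the hydroxyl group at C-1 rather than C-8.
This places the hydroxyl at C-1; the triple bond between C-2 and C-3.
Assembling the pieces gives oct-2-yn-1-ol.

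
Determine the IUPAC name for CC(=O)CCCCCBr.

7-bromoheptan-2-one

The longest carbon chain that includes the carbonyl has 7 carbons, so the parent hydride is heptane.
The principal characteristic group is a ketone (C=O on an internal carbon), named with the suffix -one.
Number the chain so that numbering from this end puts the carbonyl group at C-2 rather than C-6.
This places the carbonyl at C-2; a bromo group at C-7.
The name is 7-bromoheptan-2-one.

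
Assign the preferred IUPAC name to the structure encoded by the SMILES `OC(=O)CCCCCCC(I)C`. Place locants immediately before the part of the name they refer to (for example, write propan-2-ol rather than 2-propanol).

Counting along the main chain through the –COOH group gives 9 carbons: the parent is nonane.
The principal characteristic group is a carboxylic acid (terminal –COOH), named with the suffix -oic acid.
Choose the numbering such that the carboxylic acid carbon is C-1 by definition.
This places an iodo group at C-8.
Assembling the pieces gives 8-iodononanoic acid.

8-iodononanoic acid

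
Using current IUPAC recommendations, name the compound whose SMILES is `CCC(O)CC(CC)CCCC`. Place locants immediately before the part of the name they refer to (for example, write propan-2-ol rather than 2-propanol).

Counting along the main chain through the –OH group gives 9 carbons: the parent is nonane.
An alcohol (–OH) is the principal characteristic group, giving the suffix -ol.
Choose the numbering such that numbering from this end puts the hydroxyl group at C-3 rather than C-7.
This places the hydroxyl at C-3; an ethyl group at C-5.
Putting it together: 5-ethylnonan-3-ol.

5-ethylnonan-3-ol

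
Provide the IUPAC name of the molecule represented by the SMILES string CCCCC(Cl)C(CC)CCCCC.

The parent chain contains 11 carbons (undecane).
The numbering direction is chosen so that the substituent locant set {5,6} is lower than {6,7} at the first point of difference.
This places a chloro group at C-5; an ethyl group at C-6.
The substituents are ordered alphabetically, ignoring any di-/tri- multipliers.
Putting it together: 5-chloro-6-ethylundecane.

5-chloro-6-ethylundecane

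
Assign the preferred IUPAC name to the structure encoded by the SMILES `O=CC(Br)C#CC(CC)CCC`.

The longest carbon chain that includes the –CHO group and the multiple bond has 8 carbons, so the parent hydride is octane.
An aldehyde (terminal –CHO) is the principal characteristic group, giving the suffix -al.
A C≡C triple bond in the chain gives the infix -yne-.
Number the chain so that the aldehyde carbon is C-1 by definition.
With this numbering: the triple bond between C-3 and C-4; a bromo group at C-2; an ethyl group at C-5.
Substituent prefixes are cited in alphabetical order (multiplying prefixes like di-/tri- are ignored for ordering).
The name is 2-bromo-5-ethyloct-3-ynal.

2-bromo-5-ethyloct-3-ynal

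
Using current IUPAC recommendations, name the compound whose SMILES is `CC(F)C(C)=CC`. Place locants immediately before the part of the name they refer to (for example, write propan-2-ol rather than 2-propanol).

4-fluoro-3-methylpent-2-ene

The longest chain bearing the multiple bond is 5 carbons long (pentane).
A C=C double bond in the chain gives the infix -ene-.
Choose the numbering such that numbering from this end puts the double bond at C-2 rather than C-3.
With this numbering: the double bond between C-2 and C-3; a fluoro group at C-4; a methyl group at C-3.
Substituent prefixes are cited in alphabetical order (multiplying prefixes like di-/tri- are ignored for ordering).
Putting it together: 4-fluoro-3-methylpent-2-ene.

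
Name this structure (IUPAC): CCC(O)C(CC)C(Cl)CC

Counting along the main chain through the –OH group gives 7 carbons: the parent is heptane.
An alcohol (–OH) is the principal characteristic group, giving the suffix -ol.
Choose the numbering such that numbering from this end puts the hydroxyl group at C-3 rather than C-5.
This places the hydroxyl at C-3; a chloro group at C-5; an ethyl group at C-4.
Substituent prefixes are cited in alphabetical order (multiplying prefixes like di-/tri- are ignored for ordering).
Putting it together: 5-chloro-4-ethylheptan-3-ol.

5-chloro-4-ethylheptan-3-ol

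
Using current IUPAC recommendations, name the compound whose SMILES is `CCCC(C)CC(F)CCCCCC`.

The parent chain contains 12 carbons (dodecane).
Number the chain so that the substituent locant set {4,6} is lower than {7,9} at the first point of difference.
This places a fluoro group at C-6; a methyl group at C-4.
Prefixes are listed alphabetically: fluoro, methyl.
The name is 6-fluoro-4-methyldodecane.

6-fluoro-4-methyldodecane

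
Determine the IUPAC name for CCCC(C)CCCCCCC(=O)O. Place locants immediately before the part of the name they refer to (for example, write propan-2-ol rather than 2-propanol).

8-methylundecanoic acid

The longest chain bearing the –COOH group is 11 carbons long (undecane).
The principal characteristic group is a carboxylic acid (terminal –COOH), named with the suffix -oic acid.
Choose the numbering such that the carboxylic acid carbon is C-1 by definition.
This places a methyl group at C-8.
The name is 8-methylundecanoic acid.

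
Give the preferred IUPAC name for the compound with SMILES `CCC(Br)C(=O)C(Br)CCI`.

The longest chain bearing the carbonyl is 7 carbons long (heptane).
A ketone (C=O on an internal carbon) is the principal characteristic group, giving the suffix -one.
Choose the numbering such that the substituent locant set {1,3,5} is lower than {3,5,7} at the first point of difference.
That gives the carbonyl at C-4; bromo groups at C-3 and C-5; an iodo group at C-1.
Prefixes are listed alphabetically: bromo, iodo.
Putting it together: 3,5-dibromo-1-iodoheptan-4-one.

3,5-dibromo-1-iodoheptan-4-one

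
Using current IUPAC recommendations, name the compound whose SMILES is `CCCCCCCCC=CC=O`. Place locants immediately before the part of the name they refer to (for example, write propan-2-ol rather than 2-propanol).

The longest carbon chain that includes the –CHO group and the multiple bond has 11 carbons, so the parent hydride is undecane.
An aldehyde (terminal –CHO) is the principal characteristic group, giving the suffix -al.
A C=C double bond in the chain gives the infix -ene-.
Choose the numbering such that the aldehyde carbon is C-1 by definition.
That gives the double bond between C-2 and C-3.
The name is undec-2-enal.

undec-2-enal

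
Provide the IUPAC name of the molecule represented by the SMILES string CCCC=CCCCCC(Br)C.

Counting along the main chain through the multiple bond gives 11 carbons: the parent is undecane.
The chain contains a C=C double bond, so the unsaturation ending is -ene.
Number the chain so that numbering from this end puts the double bond at C-4 rather than C-7.
This places the double bond between C-4 and C-5; a bromo group at C-10.
The name is 10-bromoundec-4-ene.

10-bromoundec-4-ene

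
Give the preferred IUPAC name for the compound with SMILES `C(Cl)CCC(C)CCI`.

6-chloro-1-iodo-3-methylhexane

The longest continuous carbon chain has 6 atoms, so the parent hydride is hexane.
Choose the numbering such that the substituent locant set {1,3,6} is lower than {1,4,6} at the first point of difference.
With this numbering: a chloro group at C-6; an iodo group at C-1; a methyl group at C-3.
Substituent prefixes are cited in alphabetical order (multiplying prefixes like di-/tri- are ignored for ordering).
Assembling the pieces gives 6-chloro-1-iodo-3-methylhexane.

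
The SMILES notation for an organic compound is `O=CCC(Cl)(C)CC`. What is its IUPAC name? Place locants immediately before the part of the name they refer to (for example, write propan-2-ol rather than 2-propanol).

The longest chain bearing the –CHO group is 5 carbons long (pentane).
The highest-priority functional group is an aldehyde (terminal –CHO), so the name ends in -al.
Choose the numbering such that the aldehyde carbon is C-1 by definition.
With this numbering: a chloro group at C-3; a methyl group at C-3.
Substituent prefixes are cited in alphabetical order (multiplying prefixes like di-/tri- are ignored for ordering).
Putting it together: 3-chloro-3-methylpentanal.

3-chloro-3-methylpentanal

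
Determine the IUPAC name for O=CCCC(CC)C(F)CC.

4-ethyl-5-fluoroheptanal

The longest chain bearing the –CHO group is 7 carbons long (heptane).
The principal characteristic group is an aldehyde (terminal –CHO), named with the suffix -al.
Choose the numbering such that the aldehyde carbon is C-1 by definition.
This places an ethyl group at C-4; a fluoro group at C-5.
The substituents are ordered alphabetically, ignoring any di-/tri- multipliers.
The name is 4-ethyl-5-fluoroheptanal.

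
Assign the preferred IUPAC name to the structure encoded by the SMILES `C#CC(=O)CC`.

pent-1-yn-3-one

The longest carbon chain that includes the carbonyl and the multiple bond has 5 carbons, so the parent hydride is pentane.
A ketone (C=O on an internal carbon) is the principal characteristic group, giving the suffix -one.
A C≡C triple bond in the chain gives the infix -yne-.
Choose the numbering such that numbering from this end puts the triple bond at C-1 rather than C-4.
With this numbering: the carbonyl at C-3; the triple bond between C-1 and C-2.
Putting it together: pent-1-yn-3-one.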